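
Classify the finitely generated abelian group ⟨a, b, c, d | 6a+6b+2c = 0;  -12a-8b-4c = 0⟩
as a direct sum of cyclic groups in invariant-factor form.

rank_ℚ(R)=2; free=4−2=2
SNF(R) diag = [2, 4] → torsion [2, 4]

Answer: M ≅ ℤ^2 ⊕ ℤ/2 ⊕ ℤ/4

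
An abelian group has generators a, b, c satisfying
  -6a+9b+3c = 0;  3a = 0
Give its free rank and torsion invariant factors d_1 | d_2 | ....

rank_ℚ(R)=2; free=3−2=1
SNF(R) diag = [3, 3] → torsion [3, 3]

Answer: M ≅ ℤ^1 ⊕ ℤ/3 ⊕ ℤ/3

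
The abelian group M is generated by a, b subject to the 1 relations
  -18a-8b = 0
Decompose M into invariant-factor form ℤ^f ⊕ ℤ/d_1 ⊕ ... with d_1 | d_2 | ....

Answer: M ≅ ℤ^1 ⊕ ℤ/2

Derivation:
rank_ℚ(R)=1; free=2−1=1
SNF(R) diag = [2] → torsion [2]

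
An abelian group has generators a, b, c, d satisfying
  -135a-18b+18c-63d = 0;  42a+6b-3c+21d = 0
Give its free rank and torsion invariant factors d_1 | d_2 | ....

Answer: M ≅ ℤ^2 ⊕ ℤ/3 ⊕ ℤ/9

Derivation:
rank_ℚ(R)=2; free=4−2=2
SNF(R) diag = [3, 9] → torsion [3, 9]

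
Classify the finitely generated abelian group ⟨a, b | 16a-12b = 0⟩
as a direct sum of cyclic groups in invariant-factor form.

Answer: M ≅ ℤ^1 ⊕ ℤ/4

Derivation:
rank_ℚ(R)=1; free=2−1=1
SNF(R) diag = [4] → torsion [4]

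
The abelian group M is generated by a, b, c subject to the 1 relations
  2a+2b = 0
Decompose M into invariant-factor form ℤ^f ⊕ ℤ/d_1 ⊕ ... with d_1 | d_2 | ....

rank_ℚ(R)=1; free=3−1=2
SNF(R) diag = [2] → torsion [2]

Answer: M ≅ ℤ^2 ⊕ ℤ/2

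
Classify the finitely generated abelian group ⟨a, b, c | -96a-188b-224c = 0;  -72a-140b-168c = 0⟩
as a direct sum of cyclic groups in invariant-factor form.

Answer: M ≅ ℤ^1 ⊕ ℤ/4 ⊕ ℤ/8

Derivation:
rank_ℚ(R)=2; free=3−2=1
SNF(R) diag = [4, 8] → torsion [4, 8]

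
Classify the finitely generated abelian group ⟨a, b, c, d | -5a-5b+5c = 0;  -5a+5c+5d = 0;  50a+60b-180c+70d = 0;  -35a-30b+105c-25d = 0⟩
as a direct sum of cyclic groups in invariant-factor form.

rank_ℚ(R)=4; free=4−4=0
SNF(R) diag = [5, 5, 10, 30] → torsion [5, 5, 10, 30]

Answer: M ≅ ℤ/5 ⊕ ℤ/5 ⊕ ℤ/10 ⊕ ℤ/30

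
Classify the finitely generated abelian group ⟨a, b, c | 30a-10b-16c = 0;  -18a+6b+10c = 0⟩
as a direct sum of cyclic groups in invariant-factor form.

rank_ℚ(R)=2; free=3−2=1
SNF(R) diag = [2, 2] → torsion [2, 2]

Answer: M ≅ ℤ^1 ⊕ ℤ/2 ⊕ ℤ/2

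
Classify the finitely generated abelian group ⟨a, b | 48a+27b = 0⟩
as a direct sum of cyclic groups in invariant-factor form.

rank_ℚ(R)=1; free=2−1=1
SNF(R) diag = [3] → torsion [3]

Answer: M ≅ ℤ^1 ⊕ ℤ/3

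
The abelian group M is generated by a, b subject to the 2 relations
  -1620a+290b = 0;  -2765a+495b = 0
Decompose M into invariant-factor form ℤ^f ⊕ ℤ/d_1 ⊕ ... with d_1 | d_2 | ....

rank_ℚ(R)=2; free=2−2=0
SNF(R) diag = [5, 10] → torsion [5, 10]

Answer: M ≅ ℤ/5 ⊕ ℤ/10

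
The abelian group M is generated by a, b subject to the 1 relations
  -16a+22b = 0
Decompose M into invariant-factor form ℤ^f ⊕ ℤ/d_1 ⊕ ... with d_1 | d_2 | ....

Answer: M ≅ ℤ^1 ⊕ ℤ/2

Derivation:
rank_ℚ(R)=1; free=2−1=1
SNF(R) diag = [2] → torsion [2]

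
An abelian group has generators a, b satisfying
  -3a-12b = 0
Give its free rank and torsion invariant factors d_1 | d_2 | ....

rank_ℚ(R)=1; free=2−1=1
SNF(R) diag = [3] → torsion [3]

Answer: M ≅ ℤ^1 ⊕ ℤ/3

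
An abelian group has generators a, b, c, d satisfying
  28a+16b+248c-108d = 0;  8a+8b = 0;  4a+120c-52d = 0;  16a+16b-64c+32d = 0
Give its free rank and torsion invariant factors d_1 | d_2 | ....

Answer: M ≅ ℤ/4 ⊕ ℤ/8 ⊕ ℤ/16 ⊕ ℤ/32

Derivation:
rank_ℚ(R)=4; free=4−4=0
SNF(R) diag = [4, 8, 16, 32] → torsion [4, 8, 16, 32]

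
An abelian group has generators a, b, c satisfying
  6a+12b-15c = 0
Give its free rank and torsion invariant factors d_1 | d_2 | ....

rank_ℚ(R)=1; free=3−1=2
SNF(R) diag = [3] → torsion [3]

Answer: M ≅ ℤ^2 ⊕ ℤ/3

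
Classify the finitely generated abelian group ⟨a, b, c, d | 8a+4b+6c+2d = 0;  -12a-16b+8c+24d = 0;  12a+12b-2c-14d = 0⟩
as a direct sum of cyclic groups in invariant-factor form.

Answer: M ≅ ℤ^1 ⊕ ℤ/2 ⊕ ℤ/4 ⊕ ℤ/8

Derivation:
rank_ℚ(R)=3; free=4−3=1
SNF(R) diag = [2, 4, 8] → torsion [2, 4, 8]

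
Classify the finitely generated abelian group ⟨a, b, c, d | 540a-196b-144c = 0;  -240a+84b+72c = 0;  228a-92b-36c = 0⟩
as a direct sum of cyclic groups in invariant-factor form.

rank_ℚ(R)=3; free=4−3=1
SNF(R) diag = [4, 12, 36] → torsion [4, 12, 36]

Answer: M ≅ ℤ^1 ⊕ ℤ/4 ⊕ ℤ/12 ⊕ ℤ/36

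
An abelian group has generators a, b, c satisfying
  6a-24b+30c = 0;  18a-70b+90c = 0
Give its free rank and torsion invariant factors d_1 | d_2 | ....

rank_ℚ(R)=2; free=3−2=1
SNF(R) diag = [2, 6] → torsion [2, 6]

Answer: M ≅ ℤ^1 ⊕ ℤ/2 ⊕ ℤ/6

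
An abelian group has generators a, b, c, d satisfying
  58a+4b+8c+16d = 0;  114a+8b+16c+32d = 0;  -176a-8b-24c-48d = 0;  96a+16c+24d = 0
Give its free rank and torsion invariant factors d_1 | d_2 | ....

Answer: M ≅ ℤ/2 ⊕ ℤ/4 ⊕ ℤ/8 ⊕ ℤ/8

Derivation:
rank_ℚ(R)=4; free=4−4=0
SNF(R) diag = [2, 4, 8, 8] → torsion [2, 4, 8, 8]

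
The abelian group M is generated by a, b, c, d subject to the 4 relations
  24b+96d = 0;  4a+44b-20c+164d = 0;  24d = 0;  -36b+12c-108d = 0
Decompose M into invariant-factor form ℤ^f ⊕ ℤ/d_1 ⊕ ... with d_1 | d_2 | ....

rank_ℚ(R)=4; free=4−4=0
SNF(R) diag = [4, 12, 24, 24] → torsion [4, 12, 24, 24]

Answer: M ≅ ℤ/4 ⊕ ℤ/12 ⊕ ℤ/24 ⊕ ℤ/24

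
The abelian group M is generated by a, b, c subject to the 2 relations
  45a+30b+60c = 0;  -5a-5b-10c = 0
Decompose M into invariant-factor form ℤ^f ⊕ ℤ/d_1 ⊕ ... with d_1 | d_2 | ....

Answer: M ≅ ℤ^1 ⊕ ℤ/5 ⊕ ℤ/15

Derivation:
rank_ℚ(R)=2; free=3−2=1
SNF(R) diag = [5, 15] → torsion [5, 15]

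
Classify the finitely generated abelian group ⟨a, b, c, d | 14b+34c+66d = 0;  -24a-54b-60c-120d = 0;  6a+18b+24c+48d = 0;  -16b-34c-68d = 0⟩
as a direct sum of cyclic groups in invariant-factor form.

rank_ℚ(R)=4; free=4−4=0
SNF(R) diag = [2, 2, 6, 18] → torsion [2, 2, 6, 18]

Answer: M ≅ ℤ/2 ⊕ ℤ/2 ⊕ ℤ/6 ⊕ ℤ/18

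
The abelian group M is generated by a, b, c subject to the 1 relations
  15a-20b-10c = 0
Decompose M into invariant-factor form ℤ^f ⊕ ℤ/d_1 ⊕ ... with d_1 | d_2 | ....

Answer: M ≅ ℤ^2 ⊕ ℤ/5

Derivation:
rank_ℚ(R)=1; free=3−1=2
SNF(R) diag = [5] → torsion [5]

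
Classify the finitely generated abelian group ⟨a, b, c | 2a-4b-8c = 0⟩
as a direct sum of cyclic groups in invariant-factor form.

rank_ℚ(R)=1; free=3−1=2
SNF(R) diag = [2] → torsion [2]

Answer: M ≅ ℤ^2 ⊕ ℤ/2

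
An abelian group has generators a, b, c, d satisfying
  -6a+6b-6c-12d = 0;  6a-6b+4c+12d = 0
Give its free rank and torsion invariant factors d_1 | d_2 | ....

rank_ℚ(R)=2; free=4−2=2
SNF(R) diag = [2, 6] → torsion [2, 6]

Answer: M ≅ ℤ^2 ⊕ ℤ/2 ⊕ ℤ/6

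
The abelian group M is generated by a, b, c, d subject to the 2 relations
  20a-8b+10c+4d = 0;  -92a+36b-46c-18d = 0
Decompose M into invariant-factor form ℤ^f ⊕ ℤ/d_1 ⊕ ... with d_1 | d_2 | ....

rank_ℚ(R)=2; free=4−2=2
SNF(R) diag = [2, 2] → torsion [2, 2]

Answer: M ≅ ℤ^2 ⊕ ℤ/2 ⊕ ℤ/2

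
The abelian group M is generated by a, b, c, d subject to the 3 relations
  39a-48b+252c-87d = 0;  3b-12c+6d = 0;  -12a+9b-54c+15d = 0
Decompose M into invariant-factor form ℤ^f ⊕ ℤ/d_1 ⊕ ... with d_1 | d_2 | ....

Answer: M ≅ ℤ^1 ⊕ ℤ/3 ⊕ ℤ/3 ⊕ ℤ/3

Derivation:
rank_ℚ(R)=3; free=4−3=1
SNF(R) diag = [3, 3, 3] → torsion [3, 3, 3]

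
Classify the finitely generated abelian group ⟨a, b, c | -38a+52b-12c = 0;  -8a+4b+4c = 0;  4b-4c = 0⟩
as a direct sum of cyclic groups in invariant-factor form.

Answer: M ≅ ℤ/2 ⊕ ℤ/4 ⊕ ℤ/8

Derivation:
rank_ℚ(R)=3; free=3−3=0
SNF(R) diag = [2, 4, 8] → torsion [2, 4, 8]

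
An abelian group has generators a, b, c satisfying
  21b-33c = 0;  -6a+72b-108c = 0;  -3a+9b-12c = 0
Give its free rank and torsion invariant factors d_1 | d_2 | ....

Answer: M ≅ ℤ/3 ⊕ ℤ/3 ⊕ ℤ/6

Derivation:
rank_ℚ(R)=3; free=3−3=0
SNF(R) diag = [3, 3, 6] → torsion [3, 3, 6]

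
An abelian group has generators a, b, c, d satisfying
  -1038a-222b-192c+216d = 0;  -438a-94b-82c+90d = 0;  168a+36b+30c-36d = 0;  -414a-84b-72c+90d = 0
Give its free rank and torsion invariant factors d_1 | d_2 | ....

Answer: M ≅ ℤ/2 ⊕ ℤ/6 ⊕ ℤ/6 ⊕ ℤ/18

Derivation:
rank_ℚ(R)=4; free=4−4=0
SNF(R) diag = [2, 6, 6, 18] → torsion [2, 6, 6, 18]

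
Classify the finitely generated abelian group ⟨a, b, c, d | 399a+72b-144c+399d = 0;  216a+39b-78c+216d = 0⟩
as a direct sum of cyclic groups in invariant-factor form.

Answer: M ≅ ℤ^2 ⊕ ℤ/3 ⊕ ℤ/3

Derivation:
rank_ℚ(R)=2; free=4−2=2
SNF(R) diag = [3, 3] → torsion [3, 3]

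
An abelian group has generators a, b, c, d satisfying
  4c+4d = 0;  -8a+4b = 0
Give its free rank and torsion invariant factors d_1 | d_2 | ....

rank_ℚ(R)=2; free=4−2=2
SNF(R) diag = [4, 4] → torsion [4, 4]

Answer: M ≅ ℤ^2 ⊕ ℤ/4 ⊕ ℤ/4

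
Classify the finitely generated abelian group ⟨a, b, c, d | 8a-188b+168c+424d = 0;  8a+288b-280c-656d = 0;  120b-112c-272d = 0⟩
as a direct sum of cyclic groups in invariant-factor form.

rank_ℚ(R)=3; free=4−3=1
SNF(R) diag = [4, 8, 16] → torsion [4, 8, 16]

Answer: M ≅ ℤ^1 ⊕ ℤ/4 ⊕ ℤ/8 ⊕ ℤ/16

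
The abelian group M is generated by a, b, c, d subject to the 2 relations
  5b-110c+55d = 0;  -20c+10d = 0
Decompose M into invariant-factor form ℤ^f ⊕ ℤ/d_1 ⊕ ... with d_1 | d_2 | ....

Answer: M ≅ ℤ^2 ⊕ ℤ/5 ⊕ ℤ/10

Derivation:
rank_ℚ(R)=2; free=4−2=2
SNF(R) diag = [5, 10] → torsion [5, 10]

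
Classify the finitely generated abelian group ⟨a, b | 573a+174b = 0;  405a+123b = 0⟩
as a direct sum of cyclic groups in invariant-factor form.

Answer: M ≅ ℤ/3 ⊕ ℤ/3

Derivation:
rank_ℚ(R)=2; free=2−2=0
SNF(R) diag = [3, 3] → torsion [3, 3]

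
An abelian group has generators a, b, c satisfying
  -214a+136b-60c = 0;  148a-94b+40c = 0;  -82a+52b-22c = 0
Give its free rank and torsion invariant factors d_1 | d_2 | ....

Answer: M ≅ ℤ/2 ⊕ ℤ/2 ⊕ ℤ/6

Derivation:
rank_ℚ(R)=3; free=3−3=0
SNF(R) diag = [2, 2, 6] → torsion [2, 2, 6]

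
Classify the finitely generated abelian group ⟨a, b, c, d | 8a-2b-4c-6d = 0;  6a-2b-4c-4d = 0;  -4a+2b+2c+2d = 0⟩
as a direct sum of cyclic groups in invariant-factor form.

rank_ℚ(R)=3; free=4−3=1
SNF(R) diag = [2, 2, 2] → torsion [2, 2, 2]

Answer: M ≅ ℤ^1 ⊕ ℤ/2 ⊕ ℤ/2 ⊕ ℤ/2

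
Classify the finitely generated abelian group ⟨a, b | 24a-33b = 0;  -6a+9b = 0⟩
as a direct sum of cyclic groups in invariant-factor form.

rank_ℚ(R)=2; free=2−2=0
SNF(R) diag = [3, 6] → torsion [3, 6]

Answer: M ≅ ℤ/3 ⊕ ℤ/6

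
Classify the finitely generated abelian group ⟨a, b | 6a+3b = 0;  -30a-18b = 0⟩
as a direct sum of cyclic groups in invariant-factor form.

Answer: M ≅ ℤ/3 ⊕ ℤ/6

Derivation:
rank_ℚ(R)=2; free=2−2=0
SNF(R) diag = [3, 6] → torsion [3, 6]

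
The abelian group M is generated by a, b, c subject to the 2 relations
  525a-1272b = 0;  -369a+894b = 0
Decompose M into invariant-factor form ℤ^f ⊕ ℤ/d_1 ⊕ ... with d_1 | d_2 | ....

rank_ℚ(R)=2; free=3−2=1
SNF(R) diag = [3, 6] → torsion [3, 6]

Answer: M ≅ ℤ^1 ⊕ ℤ/3 ⊕ ℤ/6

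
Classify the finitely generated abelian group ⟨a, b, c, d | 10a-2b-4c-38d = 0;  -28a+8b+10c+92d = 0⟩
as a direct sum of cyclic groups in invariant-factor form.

rank_ℚ(R)=2; free=4−2=2
SNF(R) diag = [2, 6] → torsion [2, 6]

Answer: M ≅ ℤ^2 ⊕ ℤ/2 ⊕ ℤ/6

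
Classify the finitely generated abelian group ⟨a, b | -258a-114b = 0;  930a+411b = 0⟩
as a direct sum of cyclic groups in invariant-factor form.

rank_ℚ(R)=2; free=2−2=0
SNF(R) diag = [3, 6] → torsion [3, 6]

Answer: M ≅ ℤ/3 ⊕ ℤ/6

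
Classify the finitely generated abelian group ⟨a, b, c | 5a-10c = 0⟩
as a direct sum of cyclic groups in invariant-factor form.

Answer: M ≅ ℤ^2 ⊕ ℤ/5

Derivation:
rank_ℚ(R)=1; free=3−1=2
SNF(R) diag = [5] → torsion [5]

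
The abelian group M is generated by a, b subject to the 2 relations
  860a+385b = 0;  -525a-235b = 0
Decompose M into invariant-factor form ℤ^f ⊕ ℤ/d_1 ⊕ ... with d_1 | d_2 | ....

rank_ℚ(R)=2; free=2−2=0
SNF(R) diag = [5, 5] → torsion [5, 5]

Answer: M ≅ ℤ/5 ⊕ ℤ/5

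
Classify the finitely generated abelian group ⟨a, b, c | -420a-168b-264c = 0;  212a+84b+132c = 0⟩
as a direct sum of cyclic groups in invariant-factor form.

Answer: M ≅ ℤ^1 ⊕ ℤ/4 ⊕ ℤ/12

Derivation:
rank_ℚ(R)=2; free=3−2=1
SNF(R) diag = [4, 12] → torsion [4, 12]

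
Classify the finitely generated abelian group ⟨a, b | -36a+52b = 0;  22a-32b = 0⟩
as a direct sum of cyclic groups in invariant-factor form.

Answer: M ≅ ℤ/2 ⊕ ℤ/4

Derivation:
rank_ℚ(R)=2; free=2−2=0
SNF(R) diag = [2, 4] → torsion [2, 4]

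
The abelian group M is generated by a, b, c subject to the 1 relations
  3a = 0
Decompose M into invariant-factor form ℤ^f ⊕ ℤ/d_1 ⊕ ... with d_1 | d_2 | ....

rank_ℚ(R)=1; free=3−1=2
SNF(R) diag = [3] → torsion [3]

Answer: M ≅ ℤ^2 ⊕ ℤ/3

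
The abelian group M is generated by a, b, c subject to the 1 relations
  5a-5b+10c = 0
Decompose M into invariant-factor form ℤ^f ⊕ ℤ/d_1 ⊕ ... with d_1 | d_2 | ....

Answer: M ≅ ℤ^2 ⊕ ℤ/5

Derivation:
rank_ℚ(R)=1; free=3−1=2
SNF(R) diag = [5] → torsion [5]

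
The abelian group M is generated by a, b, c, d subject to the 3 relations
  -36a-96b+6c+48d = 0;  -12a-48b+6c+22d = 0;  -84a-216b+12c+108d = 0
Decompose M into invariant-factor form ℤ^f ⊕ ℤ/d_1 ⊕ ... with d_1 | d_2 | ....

Answer: M ≅ ℤ^1 ⊕ ℤ/2 ⊕ ℤ/6 ⊕ ℤ/12

Derivation:
rank_ℚ(R)=3; free=4−3=1
SNF(R) diag = [2, 6, 12] → torsion [2, 6, 12]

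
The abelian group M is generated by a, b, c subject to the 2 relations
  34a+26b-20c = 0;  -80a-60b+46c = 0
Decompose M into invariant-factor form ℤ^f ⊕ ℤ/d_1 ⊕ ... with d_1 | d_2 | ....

rank_ℚ(R)=2; free=3−2=1
SNF(R) diag = [2, 2] → torsion [2, 2]

Answer: M ≅ ℤ^1 ⊕ ℤ/2 ⊕ ℤ/2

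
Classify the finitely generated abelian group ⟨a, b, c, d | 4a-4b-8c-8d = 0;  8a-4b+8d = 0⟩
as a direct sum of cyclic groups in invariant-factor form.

rank_ℚ(R)=2; free=4−2=2
SNF(R) diag = [4, 4] → torsion [4, 4]

Answer: M ≅ ℤ^2 ⊕ ℤ/4 ⊕ ℤ/4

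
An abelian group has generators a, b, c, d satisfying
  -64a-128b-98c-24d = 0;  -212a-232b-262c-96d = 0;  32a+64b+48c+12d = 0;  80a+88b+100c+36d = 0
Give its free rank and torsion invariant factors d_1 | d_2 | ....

rank_ℚ(R)=4; free=4−4=0
SNF(R) diag = [2, 4, 12, 24] → torsion [2, 4, 12, 24]

Answer: M ≅ ℤ/2 ⊕ ℤ/4 ⊕ ℤ/12 ⊕ ℤ/24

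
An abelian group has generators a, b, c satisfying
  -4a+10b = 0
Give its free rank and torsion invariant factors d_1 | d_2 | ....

rank_ℚ(R)=1; free=3−1=2
SNF(R) diag = [2] → torsion [2]

Answer: M ≅ ℤ^2 ⊕ ℤ/2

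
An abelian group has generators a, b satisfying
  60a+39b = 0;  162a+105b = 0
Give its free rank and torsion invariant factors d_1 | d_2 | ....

rank_ℚ(R)=2; free=2−2=0
SNF(R) diag = [3, 6] → torsion [3, 6]

Answer: M ≅ ℤ/3 ⊕ ℤ/6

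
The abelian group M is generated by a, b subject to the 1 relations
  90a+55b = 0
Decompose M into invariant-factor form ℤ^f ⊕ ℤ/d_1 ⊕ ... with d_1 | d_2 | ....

Answer: M ≅ ℤ^1 ⊕ ℤ/5

Derivation:
rank_ℚ(R)=1; free=2−1=1
SNF(R) diag = [5] → torsion [5]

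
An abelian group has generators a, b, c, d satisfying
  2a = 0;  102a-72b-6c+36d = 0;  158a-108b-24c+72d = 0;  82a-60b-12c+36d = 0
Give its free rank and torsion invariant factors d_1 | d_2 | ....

rank_ℚ(R)=4; free=4−4=0
SNF(R) diag = [2, 6, 12, 36] → torsion [2, 6, 12, 36]

Answer: M ≅ ℤ/2 ⊕ ℤ/6 ⊕ ℤ/12 ⊕ ℤ/36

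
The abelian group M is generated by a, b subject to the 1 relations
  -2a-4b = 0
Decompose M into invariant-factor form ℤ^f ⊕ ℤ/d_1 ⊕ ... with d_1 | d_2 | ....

rank_ℚ(R)=1; free=2−1=1
SNF(R) diag = [2] → torsion [2]

Answer: M ≅ ℤ^1 ⊕ ℤ/2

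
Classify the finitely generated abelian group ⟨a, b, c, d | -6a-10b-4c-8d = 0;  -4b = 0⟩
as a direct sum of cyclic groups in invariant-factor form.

Answer: M ≅ ℤ^2 ⊕ ℤ/2 ⊕ ℤ/4

Derivation:
rank_ℚ(R)=2; free=4−2=2
SNF(R) diag = [2, 4] → torsion [2, 4]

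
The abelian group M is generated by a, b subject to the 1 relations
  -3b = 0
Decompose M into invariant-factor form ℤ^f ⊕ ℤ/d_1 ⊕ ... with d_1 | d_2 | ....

rank_ℚ(R)=1; free=2−1=1
SNF(R) diag = [3] → torsion [3]

Answer: M ≅ ℤ^1 ⊕ ℤ/3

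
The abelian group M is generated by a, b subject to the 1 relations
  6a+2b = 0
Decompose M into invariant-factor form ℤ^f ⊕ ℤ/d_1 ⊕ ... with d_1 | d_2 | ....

rank_ℚ(R)=1; free=2−1=1
SNF(R) diag = [2] → torsion [2]

Answer: M ≅ ℤ^1 ⊕ ℤ/2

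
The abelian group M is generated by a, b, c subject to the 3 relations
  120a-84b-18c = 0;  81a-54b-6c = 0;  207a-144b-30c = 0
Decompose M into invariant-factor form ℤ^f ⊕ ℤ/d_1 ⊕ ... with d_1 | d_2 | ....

Answer: M ≅ ℤ/3 ⊕ ℤ/6 ⊕ ℤ/18

Derivation:
rank_ℚ(R)=3; free=3−3=0
SNF(R) diag = [3, 6, 18] → torsion [3, 6, 18]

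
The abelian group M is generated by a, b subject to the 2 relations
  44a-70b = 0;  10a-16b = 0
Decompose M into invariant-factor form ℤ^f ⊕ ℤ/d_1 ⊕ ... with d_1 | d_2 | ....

rank_ℚ(R)=2; free=2−2=0
SNF(R) diag = [2, 2] → torsion [2, 2]

Answer: M ≅ ℤ/2 ⊕ ℤ/2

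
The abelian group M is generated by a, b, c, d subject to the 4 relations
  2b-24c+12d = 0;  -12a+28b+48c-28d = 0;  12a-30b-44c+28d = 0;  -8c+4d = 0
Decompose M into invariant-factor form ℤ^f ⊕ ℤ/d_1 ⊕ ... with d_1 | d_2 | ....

rank_ℚ(R)=4; free=4−4=0
SNF(R) diag = [2, 4, 4, 12] → torsion [2, 4, 4, 12]

Answer: M ≅ ℤ/2 ⊕ ℤ/4 ⊕ ℤ/4 ⊕ ℤ/12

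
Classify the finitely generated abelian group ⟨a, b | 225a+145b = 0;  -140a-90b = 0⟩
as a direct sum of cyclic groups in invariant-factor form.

Answer: M ≅ ℤ/5 ⊕ ℤ/10

Derivation:
rank_ℚ(R)=2; free=2−2=0
SNF(R) diag = [5, 10] → torsion [5, 10]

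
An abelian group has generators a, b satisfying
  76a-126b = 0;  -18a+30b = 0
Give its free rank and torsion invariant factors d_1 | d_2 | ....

Answer: M ≅ ℤ/2 ⊕ ℤ/6

Derivation:
rank_ℚ(R)=2; free=2−2=0
SNF(R) diag = [2, 6] → torsion [2, 6]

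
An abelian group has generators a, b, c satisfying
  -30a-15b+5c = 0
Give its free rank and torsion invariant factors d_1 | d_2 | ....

rank_ℚ(R)=1; free=3−1=2
SNF(R) diag = [5] → torsion [5]

Answer: M ≅ ℤ^2 ⊕ ℤ/5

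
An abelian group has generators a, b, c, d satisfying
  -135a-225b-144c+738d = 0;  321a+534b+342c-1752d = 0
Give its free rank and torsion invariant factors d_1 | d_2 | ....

Answer: M ≅ ℤ^2 ⊕ ℤ/3 ⊕ ℤ/9

Derivation:
rank_ℚ(R)=2; free=4−2=2
SNF(R) diag = [3, 9] → torsion [3, 9]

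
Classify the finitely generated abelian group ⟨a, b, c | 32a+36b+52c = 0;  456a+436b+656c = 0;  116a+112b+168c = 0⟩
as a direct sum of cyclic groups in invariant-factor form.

Answer: M ≅ ℤ/4 ⊕ ℤ/4 ⊕ ℤ/12

Derivation:
rank_ℚ(R)=3; free=3−3=0
SNF(R) diag = [4, 4, 12] → torsion [4, 4, 12]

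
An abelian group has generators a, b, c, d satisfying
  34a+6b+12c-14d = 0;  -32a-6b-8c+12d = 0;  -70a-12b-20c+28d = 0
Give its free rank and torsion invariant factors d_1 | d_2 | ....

Answer: M ≅ ℤ^1 ⊕ ℤ/2 ⊕ ℤ/2 ⊕ ℤ/6

Derivation:
rank_ℚ(R)=3; free=4−3=1
SNF(R) diag = [2, 2, 6] → torsion [2, 2, 6]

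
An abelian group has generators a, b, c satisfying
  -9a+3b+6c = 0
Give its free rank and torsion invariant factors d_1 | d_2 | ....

rank_ℚ(R)=1; free=3−1=2
SNF(R) diag = [3] → torsion [3]

Answer: M ≅ ℤ^2 ⊕ ℤ/3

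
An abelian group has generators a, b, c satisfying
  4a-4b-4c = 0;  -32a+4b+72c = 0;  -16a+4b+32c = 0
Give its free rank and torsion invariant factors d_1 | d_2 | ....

Answer: M ≅ ℤ/4 ⊕ ℤ/4 ⊕ ℤ/8

Derivation:
rank_ℚ(R)=3; free=3−3=0
SNF(R) diag = [4, 4, 8] → torsion [4, 4, 8]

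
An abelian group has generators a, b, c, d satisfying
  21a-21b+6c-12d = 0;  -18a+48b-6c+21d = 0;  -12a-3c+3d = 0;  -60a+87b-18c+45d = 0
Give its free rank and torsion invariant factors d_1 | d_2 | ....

Answer: M ≅ ℤ/3 ⊕ ℤ/3 ⊕ ℤ/3 ⊕ ℤ/3

Derivation:
rank_ℚ(R)=4; free=4−4=0
SNF(R) diag = [3, 3, 3, 3] → torsion [3, 3, 3, 3]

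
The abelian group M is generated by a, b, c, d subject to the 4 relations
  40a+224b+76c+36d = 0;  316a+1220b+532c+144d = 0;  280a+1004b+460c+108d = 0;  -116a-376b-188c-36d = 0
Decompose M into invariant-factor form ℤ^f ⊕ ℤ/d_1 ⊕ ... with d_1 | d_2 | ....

rank_ℚ(R)=4; free=4−4=0
SNF(R) diag = [4, 12, 36, 36] → torsion [4, 12, 36, 36]

Answer: M ≅ ℤ/4 ⊕ ℤ/12 ⊕ ℤ/36 ⊕ ℤ/36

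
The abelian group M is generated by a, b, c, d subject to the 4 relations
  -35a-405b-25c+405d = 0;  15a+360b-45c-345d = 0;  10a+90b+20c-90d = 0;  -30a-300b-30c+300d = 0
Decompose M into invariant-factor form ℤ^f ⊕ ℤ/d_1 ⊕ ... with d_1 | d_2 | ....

rank_ℚ(R)=4; free=4−4=0
SNF(R) diag = [5, 15, 30, 90] → torsion [5, 15, 30, 90]

Answer: M ≅ ℤ/5 ⊕ ℤ/15 ⊕ ℤ/30 ⊕ ℤ/90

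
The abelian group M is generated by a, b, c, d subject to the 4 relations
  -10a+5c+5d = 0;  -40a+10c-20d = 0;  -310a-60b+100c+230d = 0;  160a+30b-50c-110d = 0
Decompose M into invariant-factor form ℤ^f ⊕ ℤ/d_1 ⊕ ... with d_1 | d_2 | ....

rank_ℚ(R)=4; free=4−4=0
SNF(R) diag = [5, 10, 10, 30] → torsion [5, 10, 10, 30]

Answer: M ≅ ℤ/5 ⊕ ℤ/10 ⊕ ℤ/10 ⊕ ℤ/30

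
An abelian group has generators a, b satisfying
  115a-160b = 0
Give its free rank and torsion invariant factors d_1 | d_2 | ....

Answer: M ≅ ℤ^1 ⊕ ℤ/5

Derivation:
rank_ℚ(R)=1; free=2−1=1
SNF(R) diag = [5] → torsion [5]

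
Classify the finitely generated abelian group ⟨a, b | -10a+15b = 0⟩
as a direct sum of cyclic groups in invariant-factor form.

Answer: M ≅ ℤ^1 ⊕ ℤ/5

Derivation:
rank_ℚ(R)=1; free=2−1=1
SNF(R) diag = [5] → torsion [5]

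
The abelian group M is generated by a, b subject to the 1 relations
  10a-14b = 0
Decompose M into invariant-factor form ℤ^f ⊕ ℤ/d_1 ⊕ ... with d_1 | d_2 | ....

rank_ℚ(R)=1; free=2−1=1
SNF(R) diag = [2] → torsion [2]

Answer: M ≅ ℤ^1 ⊕ ℤ/2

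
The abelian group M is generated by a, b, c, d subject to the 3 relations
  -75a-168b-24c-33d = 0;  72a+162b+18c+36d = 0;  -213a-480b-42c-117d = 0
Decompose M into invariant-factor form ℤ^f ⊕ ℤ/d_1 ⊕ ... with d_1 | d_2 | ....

Answer: M ≅ ℤ^1 ⊕ ℤ/3 ⊕ ℤ/6 ⊕ ℤ/18

Derivation:
rank_ℚ(R)=3; free=4−3=1
SNF(R) diag = [3, 6, 18] → torsion [3, 6, 18]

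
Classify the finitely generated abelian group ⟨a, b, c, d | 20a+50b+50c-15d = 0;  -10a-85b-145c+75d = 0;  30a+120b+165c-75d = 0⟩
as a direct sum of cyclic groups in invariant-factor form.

Answer: M ≅ ℤ^1 ⊕ ℤ/5 ⊕ ℤ/15 ⊕ ℤ/15

Derivation:
rank_ℚ(R)=3; free=4−3=1
SNF(R) diag = [5, 15, 15] → torsion [5, 15, 15]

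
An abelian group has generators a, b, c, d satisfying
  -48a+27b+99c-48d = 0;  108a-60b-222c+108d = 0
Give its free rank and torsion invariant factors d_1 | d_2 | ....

rank_ℚ(R)=2; free=4−2=2
SNF(R) diag = [3, 6] → torsion [3, 6]

Answer: M ≅ ℤ^2 ⊕ ℤ/3 ⊕ ℤ/6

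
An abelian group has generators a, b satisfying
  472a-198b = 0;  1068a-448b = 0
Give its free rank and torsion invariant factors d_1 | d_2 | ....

rank_ℚ(R)=2; free=2−2=0
SNF(R) diag = [2, 4] → torsion [2, 4]

Answer: M ≅ ℤ/2 ⊕ ℤ/4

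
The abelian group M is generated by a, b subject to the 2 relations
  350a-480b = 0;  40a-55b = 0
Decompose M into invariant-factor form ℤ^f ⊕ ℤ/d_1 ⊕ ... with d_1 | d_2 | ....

rank_ℚ(R)=2; free=2−2=0
SNF(R) diag = [5, 10] → torsion [5, 10]

Answer: M ≅ ℤ/5 ⊕ ℤ/10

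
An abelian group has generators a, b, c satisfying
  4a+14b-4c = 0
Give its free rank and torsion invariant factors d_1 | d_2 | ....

Answer: M ≅ ℤ^2 ⊕ ℤ/2

Derivation:
rank_ℚ(R)=1; free=3−1=2
SNF(R) diag = [2] → torsion [2]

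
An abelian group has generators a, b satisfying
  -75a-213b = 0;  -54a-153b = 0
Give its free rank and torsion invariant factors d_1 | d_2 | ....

rank_ℚ(R)=2; free=2−2=0
SNF(R) diag = [3, 9] → torsion [3, 9]

Answer: M ≅ ℤ/3 ⊕ ℤ/9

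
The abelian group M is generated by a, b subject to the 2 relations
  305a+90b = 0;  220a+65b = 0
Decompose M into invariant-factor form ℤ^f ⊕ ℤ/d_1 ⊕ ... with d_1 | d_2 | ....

Answer: M ≅ ℤ/5 ⊕ ℤ/5

Derivation:
rank_ℚ(R)=2; free=2−2=0
SNF(R) diag = [5, 5] → torsion [5, 5]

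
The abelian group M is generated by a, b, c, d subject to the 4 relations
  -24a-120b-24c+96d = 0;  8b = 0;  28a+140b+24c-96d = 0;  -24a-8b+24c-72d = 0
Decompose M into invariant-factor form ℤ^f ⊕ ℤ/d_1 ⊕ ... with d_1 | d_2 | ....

rank_ℚ(R)=4; free=4−4=0
SNF(R) diag = [4, 8, 24, 24] → torsion [4, 8, 24, 24]

Answer: M ≅ ℤ/4 ⊕ ℤ/8 ⊕ ℤ/24 ⊕ ℤ/24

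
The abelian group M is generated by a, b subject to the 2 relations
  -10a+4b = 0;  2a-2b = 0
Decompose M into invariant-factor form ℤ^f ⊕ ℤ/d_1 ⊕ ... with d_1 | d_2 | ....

Answer: M ≅ ℤ/2 ⊕ ℤ/6

Derivation:
rank_ℚ(R)=2; free=2−2=0
SNF(R) diag = [2, 6] → torsion [2, 6]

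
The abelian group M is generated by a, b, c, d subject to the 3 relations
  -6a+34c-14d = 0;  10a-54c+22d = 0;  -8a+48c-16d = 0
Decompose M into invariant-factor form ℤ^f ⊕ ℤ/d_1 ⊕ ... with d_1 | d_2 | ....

Answer: M ≅ ℤ^1 ⊕ ℤ/2 ⊕ ℤ/4 ⊕ ℤ/8

Derivation:
rank_ℚ(R)=3; free=4−3=1
SNF(R) diag = [2, 4, 8] → torsion [2, 4, 8]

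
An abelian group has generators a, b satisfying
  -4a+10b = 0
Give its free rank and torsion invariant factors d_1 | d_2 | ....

Answer: M ≅ ℤ^1 ⊕ ℤ/2

Derivation:
rank_ℚ(R)=1; free=2−1=1
SNF(R) diag = [2] → torsion [2]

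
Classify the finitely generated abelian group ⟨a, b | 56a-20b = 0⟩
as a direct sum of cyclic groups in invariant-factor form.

Answer: M ≅ ℤ^1 ⊕ ℤ/4

Derivation:
rank_ℚ(R)=1; free=2−1=1
SNF(R) diag = [4] → torsion [4]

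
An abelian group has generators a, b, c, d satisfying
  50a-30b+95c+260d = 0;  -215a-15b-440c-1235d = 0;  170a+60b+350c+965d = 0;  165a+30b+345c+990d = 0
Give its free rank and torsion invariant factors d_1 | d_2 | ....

rank_ℚ(R)=4; free=4−4=0
SNF(R) diag = [5, 15, 45, 135] → torsion [5, 15, 45, 135]

Answer: M ≅ ℤ/5 ⊕ ℤ/15 ⊕ ℤ/45 ⊕ ℤ/135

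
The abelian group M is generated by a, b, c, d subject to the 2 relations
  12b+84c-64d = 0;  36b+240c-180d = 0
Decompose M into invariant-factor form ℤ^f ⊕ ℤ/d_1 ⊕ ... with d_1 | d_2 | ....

rank_ℚ(R)=2; free=4−2=2
SNF(R) diag = [4, 12] → torsion [4, 12]

Answer: M ≅ ℤ^2 ⊕ ℤ/4 ⊕ ℤ/12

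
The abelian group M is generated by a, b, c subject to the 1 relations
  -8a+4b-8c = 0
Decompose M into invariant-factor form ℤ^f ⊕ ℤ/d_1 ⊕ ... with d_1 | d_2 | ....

rank_ℚ(R)=1; free=3−1=2
SNF(R) diag = [4] → torsion [4]

Answer: M ≅ ℤ^2 ⊕ ℤ/4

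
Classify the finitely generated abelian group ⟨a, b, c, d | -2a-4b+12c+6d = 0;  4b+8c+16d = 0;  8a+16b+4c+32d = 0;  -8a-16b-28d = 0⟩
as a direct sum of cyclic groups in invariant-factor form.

rank_ℚ(R)=4; free=4−4=0
SNF(R) diag = [2, 4, 4, 4] → torsion [2, 4, 4, 4]

Answer: M ≅ ℤ/2 ⊕ ℤ/4 ⊕ ℤ/4 ⊕ ℤ/4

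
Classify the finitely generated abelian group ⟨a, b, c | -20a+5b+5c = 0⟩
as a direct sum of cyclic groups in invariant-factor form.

Answer: M ≅ ℤ^2 ⊕ ℤ/5

Derivation:
rank_ℚ(R)=1; free=3−1=2
SNF(R) diag = [5] → torsion [5]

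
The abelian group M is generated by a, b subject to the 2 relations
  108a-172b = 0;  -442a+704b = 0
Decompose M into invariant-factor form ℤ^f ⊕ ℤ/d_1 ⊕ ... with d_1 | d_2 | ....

Answer: M ≅ ℤ/2 ⊕ ℤ/4

Derivation:
rank_ℚ(R)=2; free=2−2=0
SNF(R) diag = [2, 4] → torsion [2, 4]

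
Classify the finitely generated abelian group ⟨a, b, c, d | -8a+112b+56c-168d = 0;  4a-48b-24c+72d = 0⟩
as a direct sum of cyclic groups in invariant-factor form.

rank_ℚ(R)=2; free=4−2=2
SNF(R) diag = [4, 8] → torsion [4, 8]

Answer: M ≅ ℤ^2 ⊕ ℤ/4 ⊕ ℤ/8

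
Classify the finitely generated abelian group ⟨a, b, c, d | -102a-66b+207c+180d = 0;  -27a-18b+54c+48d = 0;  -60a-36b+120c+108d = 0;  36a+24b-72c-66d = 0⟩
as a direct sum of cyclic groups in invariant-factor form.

Answer: M ≅ ℤ/3 ⊕ ℤ/3 ⊕ ℤ/6 ⊕ ℤ/12

Derivation:
rank_ℚ(R)=4; free=4−4=0
SNF(R) diag = [3, 3, 6, 12] → torsion [3, 3, 6, 12]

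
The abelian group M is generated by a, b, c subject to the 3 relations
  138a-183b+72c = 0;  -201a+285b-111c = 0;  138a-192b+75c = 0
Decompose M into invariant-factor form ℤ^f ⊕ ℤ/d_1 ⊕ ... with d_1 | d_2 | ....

rank_ℚ(R)=3; free=3−3=0
SNF(R) diag = [3, 3, 3] → torsion [3, 3, 3]

Answer: M ≅ ℤ/3 ⊕ ℤ/3 ⊕ ℤ/3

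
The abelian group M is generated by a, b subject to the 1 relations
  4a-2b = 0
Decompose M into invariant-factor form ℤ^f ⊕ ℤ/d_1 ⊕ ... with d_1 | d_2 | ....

rank_ℚ(R)=1; free=2−1=1
SNF(R) diag = [2] → torsion [2]

Answer: M ≅ ℤ^1 ⊕ ℤ/2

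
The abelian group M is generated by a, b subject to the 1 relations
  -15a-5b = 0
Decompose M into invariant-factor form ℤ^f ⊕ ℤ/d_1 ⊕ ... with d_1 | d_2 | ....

rank_ℚ(R)=1; free=2−1=1
SNF(R) diag = [5] → torsion [5]

Answer: M ≅ ℤ^1 ⊕ ℤ/5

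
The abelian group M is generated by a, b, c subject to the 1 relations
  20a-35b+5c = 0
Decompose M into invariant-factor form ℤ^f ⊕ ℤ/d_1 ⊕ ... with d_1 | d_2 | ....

Answer: M ≅ ℤ^2 ⊕ ℤ/5

Derivation:
rank_ℚ(R)=1; free=3−1=2
SNF(R) diag = [5] → torsion [5]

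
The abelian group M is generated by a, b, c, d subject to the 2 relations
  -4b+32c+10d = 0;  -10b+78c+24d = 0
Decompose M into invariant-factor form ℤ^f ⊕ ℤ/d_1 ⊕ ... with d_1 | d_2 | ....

Answer: M ≅ ℤ^2 ⊕ ℤ/2 ⊕ ℤ/2

Derivation:
rank_ℚ(R)=2; free=4−2=2
SNF(R) diag = [2, 2] → torsion [2, 2]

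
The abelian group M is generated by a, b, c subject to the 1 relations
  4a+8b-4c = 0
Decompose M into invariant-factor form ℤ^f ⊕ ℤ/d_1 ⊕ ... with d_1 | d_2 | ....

Answer: M ≅ ℤ^2 ⊕ ℤ/4

Derivation:
rank_ℚ(R)=1; free=3−1=2
SNF(R) diag = [4] → torsion [4]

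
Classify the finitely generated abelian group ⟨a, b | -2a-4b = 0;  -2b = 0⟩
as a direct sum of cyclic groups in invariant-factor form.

rank_ℚ(R)=2; free=2−2=0
SNF(R) diag = [2, 2] → torsion [2, 2]

Answer: M ≅ ℤ/2 ⊕ ℤ/2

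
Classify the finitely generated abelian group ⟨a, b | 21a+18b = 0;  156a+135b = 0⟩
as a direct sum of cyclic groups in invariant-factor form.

Answer: M ≅ ℤ/3 ⊕ ℤ/9

Derivation:
rank_ℚ(R)=2; free=2−2=0
SNF(R) diag = [3, 9] → torsion [3, 9]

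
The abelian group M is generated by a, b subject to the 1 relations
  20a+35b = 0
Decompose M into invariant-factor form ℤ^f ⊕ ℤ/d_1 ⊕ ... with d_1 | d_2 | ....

Answer: M ≅ ℤ^1 ⊕ ℤ/5

Derivation:
rank_ℚ(R)=1; free=2−1=1
SNF(R) diag = [5] → torsion [5]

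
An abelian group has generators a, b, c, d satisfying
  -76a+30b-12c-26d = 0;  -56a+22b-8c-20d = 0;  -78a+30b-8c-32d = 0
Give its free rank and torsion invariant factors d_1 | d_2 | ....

Answer: M ≅ ℤ^1 ⊕ ℤ/2 ⊕ ℤ/2 ⊕ ℤ/2

Derivation:
rank_ℚ(R)=3; free=4−3=1
SNF(R) diag = [2, 2, 2] → torsion [2, 2, 2]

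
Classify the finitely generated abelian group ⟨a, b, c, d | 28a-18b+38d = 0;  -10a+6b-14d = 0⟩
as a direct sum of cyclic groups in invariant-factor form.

rank_ℚ(R)=2; free=4−2=2
SNF(R) diag = [2, 6] → torsion [2, 6]

Answer: M ≅ ℤ^2 ⊕ ℤ/2 ⊕ ℤ/6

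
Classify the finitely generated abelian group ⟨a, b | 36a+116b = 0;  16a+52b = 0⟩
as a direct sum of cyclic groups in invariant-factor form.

rank_ℚ(R)=2; free=2−2=0
SNF(R) diag = [4, 4] → torsion [4, 4]

Answer: M ≅ ℤ/4 ⊕ ℤ/4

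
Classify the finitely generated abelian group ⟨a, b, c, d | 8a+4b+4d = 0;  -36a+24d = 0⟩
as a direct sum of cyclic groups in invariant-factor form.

rank_ℚ(R)=2; free=4−2=2
SNF(R) diag = [4, 12] → torsion [4, 12]

Answer: M ≅ ℤ^2 ⊕ ℤ/4 ⊕ ℤ/12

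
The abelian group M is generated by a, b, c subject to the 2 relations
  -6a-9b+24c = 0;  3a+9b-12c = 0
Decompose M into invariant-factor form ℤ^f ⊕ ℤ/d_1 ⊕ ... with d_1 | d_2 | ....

Answer: M ≅ ℤ^1 ⊕ ℤ/3 ⊕ ℤ/9

Derivation:
rank_ℚ(R)=2; free=3−2=1
SNF(R) diag = [3, 9] → torsion [3, 9]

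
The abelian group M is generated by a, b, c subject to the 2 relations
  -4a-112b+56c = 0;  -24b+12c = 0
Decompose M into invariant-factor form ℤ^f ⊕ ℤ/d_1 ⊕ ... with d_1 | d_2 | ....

rank_ℚ(R)=2; free=3−2=1
SNF(R) diag = [4, 12] → torsion [4, 12]

Answer: M ≅ ℤ^1 ⊕ ℤ/4 ⊕ ℤ/12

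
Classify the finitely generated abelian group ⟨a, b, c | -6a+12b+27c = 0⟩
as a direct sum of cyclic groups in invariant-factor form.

rank_ℚ(R)=1; free=3−1=2
SNF(R) diag = [3] → torsion [3]

Answer: M ≅ ℤ^2 ⊕ ℤ/3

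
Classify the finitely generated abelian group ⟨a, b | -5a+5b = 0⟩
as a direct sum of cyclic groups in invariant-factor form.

Answer: M ≅ ℤ^1 ⊕ ℤ/5

Derivation:
rank_ℚ(R)=1; free=2−1=1
SNF(R) diag = [5] → torsion [5]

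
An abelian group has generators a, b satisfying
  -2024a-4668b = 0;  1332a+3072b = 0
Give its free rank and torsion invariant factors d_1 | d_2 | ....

Answer: M ≅ ℤ/4 ⊕ ℤ/12

Derivation:
rank_ℚ(R)=2; free=2−2=0
SNF(R) diag = [4, 12] → torsion [4, 12]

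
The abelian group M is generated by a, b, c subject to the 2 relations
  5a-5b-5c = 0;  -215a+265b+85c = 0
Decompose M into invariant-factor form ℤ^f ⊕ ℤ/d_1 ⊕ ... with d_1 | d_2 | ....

Answer: M ≅ ℤ^1 ⊕ ℤ/5 ⊕ ℤ/10

Derivation:
rank_ℚ(R)=2; free=3−2=1
SNF(R) diag = [5, 10] → torsion [5, 10]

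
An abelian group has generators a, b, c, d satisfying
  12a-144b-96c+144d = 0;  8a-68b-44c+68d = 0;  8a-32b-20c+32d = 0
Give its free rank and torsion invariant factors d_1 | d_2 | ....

Answer: M ≅ ℤ^1 ⊕ ℤ/4 ⊕ ℤ/12 ⊕ ℤ/12

Derivation:
rank_ℚ(R)=3; free=4−3=1
SNF(R) diag = [4, 12, 12] → torsion [4, 12, 12]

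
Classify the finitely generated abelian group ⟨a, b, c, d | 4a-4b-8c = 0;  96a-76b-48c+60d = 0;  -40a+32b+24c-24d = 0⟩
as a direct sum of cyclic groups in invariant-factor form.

rank_ℚ(R)=3; free=4−3=1
SNF(R) diag = [4, 4, 8] → torsion [4, 4, 8]

Answer: M ≅ ℤ^1 ⊕ ℤ/4 ⊕ ℤ/4 ⊕ ℤ/8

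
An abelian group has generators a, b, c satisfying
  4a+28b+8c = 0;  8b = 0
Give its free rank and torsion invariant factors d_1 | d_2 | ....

rank_ℚ(R)=2; free=3−2=1
SNF(R) diag = [4, 8] → torsion [4, 8]

Answer: M ≅ ℤ^1 ⊕ ℤ/4 ⊕ ℤ/8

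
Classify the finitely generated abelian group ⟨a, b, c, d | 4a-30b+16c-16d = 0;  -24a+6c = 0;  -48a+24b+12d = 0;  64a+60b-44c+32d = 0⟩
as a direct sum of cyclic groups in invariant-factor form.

rank_ℚ(R)=4; free=4−4=0
SNF(R) diag = [2, 6, 12, 24] → torsion [2, 6, 12, 24]

Answer: M ≅ ℤ/2 ⊕ ℤ/6 ⊕ ℤ/12 ⊕ ℤ/24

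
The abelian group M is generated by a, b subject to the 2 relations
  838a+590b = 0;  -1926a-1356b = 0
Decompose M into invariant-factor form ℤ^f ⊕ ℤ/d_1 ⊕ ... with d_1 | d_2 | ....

rank_ℚ(R)=2; free=2−2=0
SNF(R) diag = [2, 6] → torsion [2, 6]

Answer: M ≅ ℤ/2 ⊕ ℤ/6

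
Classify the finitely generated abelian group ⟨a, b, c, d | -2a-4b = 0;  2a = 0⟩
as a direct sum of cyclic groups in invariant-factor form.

Answer: M ≅ ℤ^2 ⊕ ℤ/2 ⊕ ℤ/4

Derivation:
rank_ℚ(R)=2; free=4−2=2
SNF(R) diag = [2, 4] → torsion [2, 4]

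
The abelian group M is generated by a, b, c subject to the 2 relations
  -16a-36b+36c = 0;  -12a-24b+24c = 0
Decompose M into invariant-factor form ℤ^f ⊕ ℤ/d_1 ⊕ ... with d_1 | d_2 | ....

Answer: M ≅ ℤ^1 ⊕ ℤ/4 ⊕ ℤ/12

Derivation:
rank_ℚ(R)=2; free=3−2=1
SNF(R) diag = [4, 12] → torsion [4, 12]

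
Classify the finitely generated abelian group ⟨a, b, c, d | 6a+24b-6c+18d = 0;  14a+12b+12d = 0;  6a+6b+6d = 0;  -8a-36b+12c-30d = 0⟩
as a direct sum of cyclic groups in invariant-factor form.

rank_ℚ(R)=4; free=4−4=0
SNF(R) diag = [2, 6, 6, 6] → torsion [2, 6, 6, 6]

Answer: M ≅ ℤ/2 ⊕ ℤ/6 ⊕ ℤ/6 ⊕ ℤ/6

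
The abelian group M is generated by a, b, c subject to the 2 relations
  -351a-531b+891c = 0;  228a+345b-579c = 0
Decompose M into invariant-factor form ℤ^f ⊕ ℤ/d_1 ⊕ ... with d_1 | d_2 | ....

Answer: M ≅ ℤ^1 ⊕ ℤ/3 ⊕ ℤ/9

Derivation:
rank_ℚ(R)=2; free=3−2=1
SNF(R) diag = [3, 9] → torsion [3, 9]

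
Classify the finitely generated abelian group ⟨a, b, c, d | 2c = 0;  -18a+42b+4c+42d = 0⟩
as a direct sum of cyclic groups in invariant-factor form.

Answer: M ≅ ℤ^2 ⊕ ℤ/2 ⊕ ℤ/6

Derivation:
rank_ℚ(R)=2; free=4−2=2
SNF(R) diag = [2, 6] → torsion [2, 6]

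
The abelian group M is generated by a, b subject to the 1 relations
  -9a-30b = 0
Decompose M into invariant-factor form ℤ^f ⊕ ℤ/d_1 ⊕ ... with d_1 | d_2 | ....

Answer: M ≅ ℤ^1 ⊕ ℤ/3

Derivation:
rank_ℚ(R)=1; free=2−1=1
SNF(R) diag = [3] → torsion [3]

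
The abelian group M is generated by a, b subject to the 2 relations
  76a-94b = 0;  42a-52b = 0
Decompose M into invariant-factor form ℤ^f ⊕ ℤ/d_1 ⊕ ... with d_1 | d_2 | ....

Answer: M ≅ ℤ/2 ⊕ ℤ/2

Derivation:
rank_ℚ(R)=2; free=2−2=0
SNF(R) diag = [2, 2] → torsion [2, 2]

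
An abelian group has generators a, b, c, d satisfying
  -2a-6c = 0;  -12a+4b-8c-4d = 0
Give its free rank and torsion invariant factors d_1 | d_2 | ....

rank_ℚ(R)=2; free=4−2=2
SNF(R) diag = [2, 4] → torsion [2, 4]

Answer: M ≅ ℤ^2 ⊕ ℤ/2 ⊕ ℤ/4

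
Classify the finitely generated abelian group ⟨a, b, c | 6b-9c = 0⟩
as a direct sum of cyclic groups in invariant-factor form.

Answer: M ≅ ℤ^2 ⊕ ℤ/3

Derivation:
rank_ℚ(R)=1; free=3−1=2
SNF(R) diag = [3] → torsion [3]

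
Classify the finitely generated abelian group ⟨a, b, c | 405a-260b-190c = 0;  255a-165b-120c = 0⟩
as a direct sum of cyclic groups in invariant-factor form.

rank_ℚ(R)=2; free=3−2=1
SNF(R) diag = [5, 15] → torsion [5, 15]

Answer: M ≅ ℤ^1 ⊕ ℤ/5 ⊕ ℤ/15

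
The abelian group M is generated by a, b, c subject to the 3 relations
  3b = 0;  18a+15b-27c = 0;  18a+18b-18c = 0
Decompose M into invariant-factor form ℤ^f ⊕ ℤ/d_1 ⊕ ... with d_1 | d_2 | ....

rank_ℚ(R)=3; free=3−3=0
SNF(R) diag = [3, 9, 18] → torsion [3, 9, 18]

Answer: M ≅ ℤ/3 ⊕ ℤ/9 ⊕ ℤ/18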